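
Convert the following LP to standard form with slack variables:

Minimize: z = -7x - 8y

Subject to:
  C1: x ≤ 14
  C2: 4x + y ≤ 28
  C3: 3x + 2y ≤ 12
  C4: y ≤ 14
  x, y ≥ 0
min z = -7x - 8y

s.t.
  x + s1 = 14
  4x + y + s2 = 28
  3x + 2y + s3 = 12
  y + s4 = 14
  x, y, s1, s2, s3, s4 ≥ 0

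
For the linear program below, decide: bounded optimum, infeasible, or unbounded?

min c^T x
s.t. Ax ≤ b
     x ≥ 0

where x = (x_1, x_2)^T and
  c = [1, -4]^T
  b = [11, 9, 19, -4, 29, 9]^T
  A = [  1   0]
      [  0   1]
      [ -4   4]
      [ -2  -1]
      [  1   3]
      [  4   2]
The point (0, 4.5) satisfies every constraint, so the LP is feasible; the constraints give x_1 ≤ 11 and x_2 ≤ 9, which with x_1, x_2 ≥ 0 keep the feasible region inside a bounded box. A feasible, bounded LP attains a finite optimum at a vertex.

Evaluating z = x_1 - 4x_2 at each vertex:
  (2, 0): z = 2
  (2.25, 0): z = 2.25
  (0, 4.5): z = -18
  (0, 4): z = -16

The LP has an optimal solution: (0, 4.5) with z = -18.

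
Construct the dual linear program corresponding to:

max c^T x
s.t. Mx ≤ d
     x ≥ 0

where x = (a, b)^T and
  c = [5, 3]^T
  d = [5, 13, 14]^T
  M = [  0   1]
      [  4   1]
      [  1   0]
Minimize: z = 5y1 + 13y2 + 14y3

Subject to:
  C1: -4y2 - y3 ≤ -5
  C2: -y1 - y2 ≤ -3
  y1, y2, y3 ≥ 0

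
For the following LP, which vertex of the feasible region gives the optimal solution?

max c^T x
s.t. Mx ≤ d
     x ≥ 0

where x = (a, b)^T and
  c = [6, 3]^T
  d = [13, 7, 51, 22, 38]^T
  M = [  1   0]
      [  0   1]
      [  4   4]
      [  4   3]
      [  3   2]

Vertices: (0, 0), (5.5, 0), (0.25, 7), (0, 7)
(5.5, 0) with z = 33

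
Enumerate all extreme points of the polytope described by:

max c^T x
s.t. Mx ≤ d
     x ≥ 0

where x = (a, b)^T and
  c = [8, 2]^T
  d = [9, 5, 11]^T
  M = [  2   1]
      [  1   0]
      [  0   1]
Each vertex is the intersection of two constraint boundaries that also satisfies all remaining constraints:
  a = 0 and b = 0 → (0, 0)
  2a + b = 9 and b = 0 → (4.5, 0)
  2a + b = 9 and a = 0 → (0, 9)

Vertices: (0, 0), (4.5, 0), (0, 9)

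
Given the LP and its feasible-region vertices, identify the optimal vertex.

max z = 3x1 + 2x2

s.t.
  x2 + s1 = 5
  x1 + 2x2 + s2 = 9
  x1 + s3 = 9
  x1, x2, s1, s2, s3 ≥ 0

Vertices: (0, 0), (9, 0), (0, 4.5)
(9, 0) with z = 27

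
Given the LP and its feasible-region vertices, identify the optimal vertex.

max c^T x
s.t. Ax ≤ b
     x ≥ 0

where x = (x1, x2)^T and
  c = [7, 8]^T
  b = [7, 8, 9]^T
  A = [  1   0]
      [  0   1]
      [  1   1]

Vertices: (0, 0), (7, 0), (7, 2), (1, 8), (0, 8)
Evaluating z = 7x1 + 8x2 at each vertex:
  (0, 0): z = 0
  (7, 0): z = 49
  (7, 2): z = 65
  (1, 8): z = 71
  (0, 8): z = 64

The largest value is z = 71, attained at (1, 8).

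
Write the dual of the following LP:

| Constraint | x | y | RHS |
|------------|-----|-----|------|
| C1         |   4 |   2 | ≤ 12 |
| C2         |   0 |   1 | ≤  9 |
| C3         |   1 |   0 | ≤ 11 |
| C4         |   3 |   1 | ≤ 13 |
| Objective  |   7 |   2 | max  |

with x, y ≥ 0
Minimize: z = 12y1 + 9y2 + 11y3 + 13y4

Subject to:
  C1: -4y1 - y3 - 3y4 ≤ -7
  C2: -2y1 - y2 - y4 ≤ -2
  y1, y2, y3, y4 ≥ 0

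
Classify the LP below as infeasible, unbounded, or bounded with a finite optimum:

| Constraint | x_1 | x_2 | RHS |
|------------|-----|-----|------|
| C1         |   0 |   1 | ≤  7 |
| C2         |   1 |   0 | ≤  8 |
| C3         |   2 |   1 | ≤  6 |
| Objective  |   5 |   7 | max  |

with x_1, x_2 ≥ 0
The point (0, 6) satisfies every constraint, so the LP is feasible; the constraints give x_1 ≤ 8 and x_2 ≤ 7, which with x_1, x_2 ≥ 0 keep the feasible region inside a bounded box. A feasible, bounded LP attains a finite optimum at a vertex.

Evaluating z = 5x_1 + 7x_2 at each vertex:
  (0, 0): z = 0
  (3, 0): z = 15
  (0, 6): z = 42

Bounded optimum: z* = 42 at (0, 6).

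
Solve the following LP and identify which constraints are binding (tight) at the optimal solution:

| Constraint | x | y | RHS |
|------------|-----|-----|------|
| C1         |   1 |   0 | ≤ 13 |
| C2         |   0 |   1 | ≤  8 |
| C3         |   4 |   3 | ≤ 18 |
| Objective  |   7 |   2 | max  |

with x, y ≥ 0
Optimal: x = 4.5, y = 0
Slack at optimum:
  C1: slack = 8.5
  C2: slack = 8
  C3: slack = 0 (binding)
  x ≥ 0: x = 4.5
  y ≥ 0: y = 0 (binding)
Binding constraints: C3, y ≥ 0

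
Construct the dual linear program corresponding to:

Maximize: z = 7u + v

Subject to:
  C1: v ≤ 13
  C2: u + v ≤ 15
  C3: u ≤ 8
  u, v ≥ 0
Minimize: z = 13y1 + 15y2 + 8y3

Subject to:
  C1: -y2 - y3 ≤ -7
  C2: -y1 - y2 ≤ -1
  y1, y2, y3 ≥ 0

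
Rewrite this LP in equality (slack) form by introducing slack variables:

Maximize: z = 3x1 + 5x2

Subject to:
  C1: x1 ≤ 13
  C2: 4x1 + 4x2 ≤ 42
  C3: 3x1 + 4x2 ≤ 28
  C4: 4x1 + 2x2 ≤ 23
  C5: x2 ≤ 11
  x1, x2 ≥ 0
max z = 3x1 + 5x2

s.t.
  x1 + s1 = 13
  4x1 + 4x2 + s2 = 42
  3x1 + 4x2 + s3 = 28
  4x1 + 2x2 + s4 = 23
  x2 + s5 = 11
  x1, x2, s1, s2, s3, s4, s5 ≥ 0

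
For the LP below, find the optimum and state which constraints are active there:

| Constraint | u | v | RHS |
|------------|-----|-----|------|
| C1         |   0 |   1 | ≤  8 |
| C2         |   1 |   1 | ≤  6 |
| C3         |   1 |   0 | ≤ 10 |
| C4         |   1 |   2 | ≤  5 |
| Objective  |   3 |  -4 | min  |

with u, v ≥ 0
Optimal: u = 0, v = 2.5
Slack at optimum:
  C1: slack = 5.5
  C2: slack = 3.5
  C3: slack = 10
  C4: slack = 0 (binding)
  u ≥ 0: u = 0 (binding)
  v ≥ 0: v = 2.5
Binding constraints: C4, u ≥ 0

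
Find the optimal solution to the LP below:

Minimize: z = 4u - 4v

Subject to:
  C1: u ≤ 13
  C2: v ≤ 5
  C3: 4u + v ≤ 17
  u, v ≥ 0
Each vertex is the intersection of two constraint boundaries that also satisfies all remaining constraints:
  u = 0 and v = 0 → (0, 0)
  4u + v = 17 and v = 0 → (4.25, 0)
  v = 5 and 4u + v = 17 → (3, 5)
  v = 5 and u = 0 → (0, 5)

Evaluating z = 4u - 4v at each vertex:
  (0, 0): z = 0
  (4.25, 0): z = 17
  (3, 5): z = -8
  (0, 5): z = -20

The minimum is at (0, 5) with z = -20.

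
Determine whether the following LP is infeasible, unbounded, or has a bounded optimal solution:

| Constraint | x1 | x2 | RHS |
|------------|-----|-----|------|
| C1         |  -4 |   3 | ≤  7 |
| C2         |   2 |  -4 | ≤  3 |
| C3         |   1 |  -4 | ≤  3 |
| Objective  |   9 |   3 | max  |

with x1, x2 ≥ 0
Feasible point: (0, 0) satisfies every constraint, so the LP is feasible.
Direction d = (1, 1): for each constraint row a, a·d ≤ 0 —
  (-4)(1) + (3)(1) = -1 ≤ 0
  (2)(1) + (-4)(1) = -2 ≤ 0
  (1)(1) + (-4)(1) = -3 ≤ 0
and d ≥ 0, so (0, 0) + t·d stays feasible for every t ≥ 0. Along this ray z = 9x1 + 3x2 changes by 12 per unit t, so z → +∞.

Unbounded — the objective can increase without bound over the feasible region.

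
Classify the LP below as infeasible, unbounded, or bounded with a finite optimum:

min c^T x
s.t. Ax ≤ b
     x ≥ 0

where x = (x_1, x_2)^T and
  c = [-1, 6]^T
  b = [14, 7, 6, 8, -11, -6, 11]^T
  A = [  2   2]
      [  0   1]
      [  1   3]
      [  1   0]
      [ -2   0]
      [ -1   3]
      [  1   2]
The point (6, 0) satisfies every constraint, so the LP is feasible; the constraints give x_1 ≤ 8 and x_2 ≤ 7, which with x_1, x_2 ≥ 0 keep the feasible region inside a bounded box. A feasible, bounded LP attains a finite optimum at a vertex.

Evaluating z = -x_1 + 6x_2 at each vertex:
  (6, 0): z = -6

The LP has an optimal solution: (6, 0) with z = -6.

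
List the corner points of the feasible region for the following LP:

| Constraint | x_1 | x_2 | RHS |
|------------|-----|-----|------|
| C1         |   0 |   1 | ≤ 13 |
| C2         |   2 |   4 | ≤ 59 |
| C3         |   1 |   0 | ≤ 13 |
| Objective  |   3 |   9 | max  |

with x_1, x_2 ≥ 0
Each vertex is the intersection of two constraint boundaries that also satisfies all remaining constraints:
  x_1 = 0 and x_2 = 0 → (0, 0)
  x_1 = 13 and x_2 = 0 → (13, 0)
  2x_1 + 4x_2 = 59 and x_1 = 13 → (13, 8.25)
  x_2 = 13 and 2x_1 + 4x_2 = 59 → (3.5, 13)
  x_2 = 13 and x_1 = 0 → (0, 13)

Vertices: (0, 0), (13, 0), (13, 8.25), (3.5, 13), (0, 13)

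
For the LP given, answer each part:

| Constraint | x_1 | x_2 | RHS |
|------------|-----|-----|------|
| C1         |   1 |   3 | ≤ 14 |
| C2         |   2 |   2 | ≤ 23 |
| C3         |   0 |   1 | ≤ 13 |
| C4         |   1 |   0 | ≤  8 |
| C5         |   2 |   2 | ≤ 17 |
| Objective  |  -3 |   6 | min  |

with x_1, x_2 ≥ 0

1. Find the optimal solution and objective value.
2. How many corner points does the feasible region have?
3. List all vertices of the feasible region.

1. x_1 = 8, x_2 = 0, z = -24
2. 5
3. (0, 0), (8, 0), (8, 0.5), (5.75, 2.75), (0, 4.667)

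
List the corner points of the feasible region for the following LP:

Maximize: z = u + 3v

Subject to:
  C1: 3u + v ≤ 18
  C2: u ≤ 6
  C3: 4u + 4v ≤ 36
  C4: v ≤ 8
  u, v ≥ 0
Each vertex is the intersection of two constraint boundaries that also satisfies all remaining constraints:
  u = 0 and v = 0 → (0, 0)
  3u + v = 18 and u = 6 → (6, 0)
  3u + v = 18 and 4u + 4v = 36 → (4.5, 4.5)
  4u + 4v = 36 and v = 8 → (1, 8)
  v = 8 and u = 0 → (0, 8)

Vertices: (0, 0), (6, 0), (4.5, 4.5), (1, 8), (0, 8)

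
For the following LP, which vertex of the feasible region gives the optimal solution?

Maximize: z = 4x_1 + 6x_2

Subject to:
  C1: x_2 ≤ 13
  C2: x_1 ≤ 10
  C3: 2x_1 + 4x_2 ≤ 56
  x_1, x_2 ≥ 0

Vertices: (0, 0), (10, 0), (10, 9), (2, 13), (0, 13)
(10, 9) with z = 94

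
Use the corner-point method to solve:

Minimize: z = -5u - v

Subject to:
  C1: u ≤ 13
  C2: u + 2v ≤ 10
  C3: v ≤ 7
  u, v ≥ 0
Each vertex is the intersection of two constraint boundaries that also satisfies all remaining constraints:
  u = 0 and v = 0 → (0, 0)
  u + 2v = 10 and v = 0 → (10, 0)
  u + 2v = 10 and u = 0 → (0, 5)

Evaluating z = -5u - v at each vertex:
  (0, 0): z = 0
  (10, 0): z = -50
  (0, 5): z = -5

The minimum is at (10, 0) with z = -50.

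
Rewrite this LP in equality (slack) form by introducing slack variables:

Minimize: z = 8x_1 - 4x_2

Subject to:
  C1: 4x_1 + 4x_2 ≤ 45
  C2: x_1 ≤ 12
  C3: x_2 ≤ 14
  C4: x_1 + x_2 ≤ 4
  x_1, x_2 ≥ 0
min z = 8x_1 - 4x_2

s.t.
  4x_1 + 4x_2 + s1 = 45
  x_1 + s2 = 12
  x_2 + s3 = 14
  x_1 + x_2 + s4 = 4
  x_1, x_2, s1, s2, s3, s4 ≥ 0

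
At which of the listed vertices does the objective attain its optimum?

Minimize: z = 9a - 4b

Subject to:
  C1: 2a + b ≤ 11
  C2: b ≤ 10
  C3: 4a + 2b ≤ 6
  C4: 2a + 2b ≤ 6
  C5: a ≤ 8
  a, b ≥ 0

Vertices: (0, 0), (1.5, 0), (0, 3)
Evaluating z = 9a - 4b at each vertex:
  (0, 0): z = 0
  (1.5, 0): z = 13.5
  (0, 3): z = -12

The smallest value is z = -12, attained at (0, 3).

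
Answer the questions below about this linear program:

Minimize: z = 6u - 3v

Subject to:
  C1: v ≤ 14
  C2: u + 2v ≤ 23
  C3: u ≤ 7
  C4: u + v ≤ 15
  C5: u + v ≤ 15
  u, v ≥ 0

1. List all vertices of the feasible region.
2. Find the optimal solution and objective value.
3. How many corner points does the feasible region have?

1. (0, 0), (7, 0), (7, 8), (0, 11.5)
2. u = 0, v = 11.5, z = -34.5
3. 4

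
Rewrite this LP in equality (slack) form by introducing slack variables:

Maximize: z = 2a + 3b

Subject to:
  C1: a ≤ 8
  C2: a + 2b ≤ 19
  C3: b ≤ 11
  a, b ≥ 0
max z = 2a + 3b

s.t.
  a + s1 = 8
  a + 2b + s2 = 19
  b + s3 = 11
  a, b, s1, s2, s3 ≥ 0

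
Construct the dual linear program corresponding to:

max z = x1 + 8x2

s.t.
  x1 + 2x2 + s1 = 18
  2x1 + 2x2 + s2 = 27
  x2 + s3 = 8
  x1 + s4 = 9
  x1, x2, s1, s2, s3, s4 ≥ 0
Minimize: z = 18y1 + 27y2 + 8y3 + 9y4

Subject to:
  C1: -y1 - 2y2 - y4 ≤ -1
  C2: -2y1 - 2y2 - y3 ≤ -8
  y1, y2, y3, y4 ≥ 0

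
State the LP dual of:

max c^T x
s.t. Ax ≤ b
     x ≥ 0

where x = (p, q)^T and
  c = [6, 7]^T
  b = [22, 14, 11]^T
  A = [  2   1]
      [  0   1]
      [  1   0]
Minimize: z = 22y1 + 14y2 + 11y3

Subject to:
  C1: -2y1 - y3 ≤ -6
  C2: -y1 - y2 ≤ -7
  y1, y2, y3 ≥ 0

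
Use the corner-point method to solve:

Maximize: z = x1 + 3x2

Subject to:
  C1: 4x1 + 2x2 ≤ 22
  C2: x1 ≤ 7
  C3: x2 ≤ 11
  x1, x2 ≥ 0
Each vertex is the intersection of two constraint boundaries that also satisfies all remaining constraints:
  x1 = 0 and x2 = 0 → (0, 0)
  4x1 + 2x2 = 22 and x2 = 0 → (5.5, 0)
  4x1 + 2x2 = 22 and x2 = 11 → (0, 11)

Evaluating z = x1 + 3x2 at each vertex:
  (0, 0): z = 0
  (5.5, 0): z = 5.5
  (0, 11): z = 33

The maximum is at (0, 11) with z = 33.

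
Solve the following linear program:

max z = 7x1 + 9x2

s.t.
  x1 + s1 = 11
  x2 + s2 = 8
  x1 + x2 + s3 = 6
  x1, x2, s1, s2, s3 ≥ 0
Each vertex is the intersection of two constraint boundaries that also satisfies all remaining constraints:
  x1 = 0 and x2 = 0 → (0, 0)
  x1 + x2 = 6 and x2 = 0 → (6, 0)
  x1 + x2 = 6 and x1 = 0 → (0, 6)

Evaluating z = 7x1 + 9x2 at each vertex:
  (0, 0): z = 0
  (6, 0): z = 42
  (0, 6): z = 54

The maximum is at (0, 6) with z = 54.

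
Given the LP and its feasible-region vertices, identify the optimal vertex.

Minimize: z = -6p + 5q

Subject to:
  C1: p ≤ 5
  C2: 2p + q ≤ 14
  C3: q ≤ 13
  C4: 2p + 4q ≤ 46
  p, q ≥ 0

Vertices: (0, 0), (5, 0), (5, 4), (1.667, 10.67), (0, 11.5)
Evaluating z = -6p + 5q at each vertex:
  (0, 0): z = 0
  (5, 0): z = -30
  (5, 4): z = -10
  (1.667, 10.67): z = 43.33
  (0, 11.5): z = 57.5

The smallest value is z = -30, attained at (5, 0).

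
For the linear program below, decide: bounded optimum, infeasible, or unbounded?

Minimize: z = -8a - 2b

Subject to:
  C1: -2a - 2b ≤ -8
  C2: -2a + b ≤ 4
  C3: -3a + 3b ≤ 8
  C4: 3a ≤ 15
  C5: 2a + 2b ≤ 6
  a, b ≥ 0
C5 requires 2a + 2b ≤ 6, while C1 (-2a - 2b ≤ -8) is equivalent to 2a + 2b ≥ 8. Together they would need 8 ≤ 2a + 2b ≤ 6, which is impossible since 8 > 6. No point satisfies all constraints.

Infeasible: no point satisfies all constraints simultaneously.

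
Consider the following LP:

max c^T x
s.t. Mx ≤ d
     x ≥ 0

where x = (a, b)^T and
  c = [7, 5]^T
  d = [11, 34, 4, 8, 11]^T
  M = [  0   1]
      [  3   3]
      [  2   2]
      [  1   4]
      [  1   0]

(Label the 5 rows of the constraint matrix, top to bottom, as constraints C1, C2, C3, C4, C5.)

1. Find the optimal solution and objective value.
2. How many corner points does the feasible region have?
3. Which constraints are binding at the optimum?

1. a = 2, b = 0, z = 14
2. 3
3. C3, b ≥ 0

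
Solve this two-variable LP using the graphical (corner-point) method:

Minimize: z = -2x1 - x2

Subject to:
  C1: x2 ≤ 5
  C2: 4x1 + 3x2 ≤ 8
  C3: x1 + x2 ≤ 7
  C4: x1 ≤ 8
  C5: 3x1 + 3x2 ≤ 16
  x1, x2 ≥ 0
x1 = 2, x2 = 0, z = -4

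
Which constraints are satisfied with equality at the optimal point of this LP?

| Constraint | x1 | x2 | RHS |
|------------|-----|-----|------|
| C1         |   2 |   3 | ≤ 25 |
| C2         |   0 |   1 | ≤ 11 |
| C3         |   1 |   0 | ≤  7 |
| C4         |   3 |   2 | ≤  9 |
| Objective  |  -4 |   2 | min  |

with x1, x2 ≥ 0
Optimal: x1 = 3, x2 = 0
Slack at optimum:
  C1: slack = 19
  C2: slack = 11
  C3: slack = 4
  C4: slack = 0 (binding)
  x1 ≥ 0: x1 = 3
  x2 ≥ 0: x2 = 0 (binding)
Binding constraints: C4, x2 ≥ 0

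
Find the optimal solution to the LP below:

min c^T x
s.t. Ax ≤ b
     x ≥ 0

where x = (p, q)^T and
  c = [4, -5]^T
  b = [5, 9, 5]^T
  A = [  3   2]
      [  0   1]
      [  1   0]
Each vertex is the intersection of two constraint boundaries that also satisfies all remaining constraints:
  p = 0 and q = 0 → (0, 0)
  3p + 2q = 5 and q = 0 → (1.667, 0)
  3p + 2q = 5 and p = 0 → (0, 2.5)

Evaluating z = 4p - 5q at each vertex:
  (0, 0): z = 0
  (1.667, 0): z = 6.667
  (0, 2.5): z = -12.5

The minimum is at (0, 2.5) with z = -12.5.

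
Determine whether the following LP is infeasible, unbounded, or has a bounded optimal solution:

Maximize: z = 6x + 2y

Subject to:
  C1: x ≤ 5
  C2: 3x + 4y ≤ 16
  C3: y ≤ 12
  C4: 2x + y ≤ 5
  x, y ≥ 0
The point (2.5, 0) satisfies every constraint, so the LP is feasible; the constraints give x ≤ 5 and y ≤ 12, which with x, y ≥ 0 keep the feasible region inside a bounded box. A feasible, bounded LP attains a finite optimum at a vertex.

Feasible with finite optimum z* = 15 at (2.5, 0).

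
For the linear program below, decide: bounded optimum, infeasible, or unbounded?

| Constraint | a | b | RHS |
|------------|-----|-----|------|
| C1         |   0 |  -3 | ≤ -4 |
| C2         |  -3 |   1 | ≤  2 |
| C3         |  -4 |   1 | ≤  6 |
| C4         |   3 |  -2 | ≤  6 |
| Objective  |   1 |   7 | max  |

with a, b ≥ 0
Feasible point: (0, 2) satisfies every constraint, so the LP is feasible.
Direction d = (1, 3): for each constraint row a, a·d ≤ 0 —
  (0)(1) + (-3)(3) = -9 ≤ 0
  (-3)(1) + (1)(3) = 0 ≤ 0
  (-4)(1) + (1)(3) = -1 ≤ 0
  (3)(1) + (-2)(3) = -3 ≤ 0
and d ≥ 0, so (0, 2) + t·d stays feasible for every t ≥ 0. Along this ray z = a + 7b changes by 22 per unit t, so z → +∞.

Unbounded — the objective can increase without bound over the feasible region.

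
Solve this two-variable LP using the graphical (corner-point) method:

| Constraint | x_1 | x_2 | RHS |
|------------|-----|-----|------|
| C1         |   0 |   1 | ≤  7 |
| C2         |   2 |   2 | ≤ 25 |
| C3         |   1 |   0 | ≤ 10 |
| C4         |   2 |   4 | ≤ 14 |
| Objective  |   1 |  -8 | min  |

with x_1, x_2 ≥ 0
x_1 = 0, x_2 = 3.5, z = -28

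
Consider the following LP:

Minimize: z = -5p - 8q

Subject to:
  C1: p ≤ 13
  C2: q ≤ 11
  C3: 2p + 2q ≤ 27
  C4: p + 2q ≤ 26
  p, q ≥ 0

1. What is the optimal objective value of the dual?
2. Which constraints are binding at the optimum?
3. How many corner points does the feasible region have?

1. -100.5 (by strong duality, equal to the primal optimum)
2. C2, C3
3. 5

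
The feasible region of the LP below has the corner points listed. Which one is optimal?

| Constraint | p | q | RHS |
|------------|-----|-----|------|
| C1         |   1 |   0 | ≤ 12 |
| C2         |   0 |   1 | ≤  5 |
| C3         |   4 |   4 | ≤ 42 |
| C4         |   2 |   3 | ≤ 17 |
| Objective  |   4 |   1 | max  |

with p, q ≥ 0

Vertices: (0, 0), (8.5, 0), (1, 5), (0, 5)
Evaluating z = 4p + q at each vertex:
  (0, 0): z = 0
  (8.5, 0): z = 34
  (1, 5): z = 9
  (0, 5): z = 5

The largest value is z = 34, attained at (8.5, 0).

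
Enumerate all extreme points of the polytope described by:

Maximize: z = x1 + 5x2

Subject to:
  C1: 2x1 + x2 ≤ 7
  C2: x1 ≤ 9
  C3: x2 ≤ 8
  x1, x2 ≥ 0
Each vertex is the intersection of two constraint boundaries that also satisfies all remaining constraints:
  x1 = 0 and x2 = 0 → (0, 0)
  2x1 + x2 = 7 and x2 = 0 → (3.5, 0)
  2x1 + x2 = 7 and x1 = 0 → (0, 7)

Vertices: (0, 0), (3.5, 0), (0, 7)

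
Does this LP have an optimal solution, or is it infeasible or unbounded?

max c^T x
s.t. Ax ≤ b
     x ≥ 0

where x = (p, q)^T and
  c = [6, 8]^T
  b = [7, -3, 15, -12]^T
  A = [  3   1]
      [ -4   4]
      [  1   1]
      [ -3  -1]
One constraint requires 3p + q ≤ 7, while the constraint -3p - q ≤ -12 is equivalent to 3p + q ≥ 12. Together they would need 12 ≤ 3p + q ≤ 7, which is impossible since 12 > 7. No point satisfies all constraints.

Infeasible — the constraint set is empty.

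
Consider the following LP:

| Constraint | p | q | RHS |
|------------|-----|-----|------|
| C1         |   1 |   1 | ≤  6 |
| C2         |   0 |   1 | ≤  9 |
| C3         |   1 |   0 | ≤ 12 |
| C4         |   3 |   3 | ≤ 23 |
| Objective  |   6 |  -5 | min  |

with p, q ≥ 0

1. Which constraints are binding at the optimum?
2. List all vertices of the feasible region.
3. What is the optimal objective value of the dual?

1. C1, p ≥ 0
2. (0, 0), (6, 0), (0, 6)
3. -30 (by strong duality, equal to the primal optimum)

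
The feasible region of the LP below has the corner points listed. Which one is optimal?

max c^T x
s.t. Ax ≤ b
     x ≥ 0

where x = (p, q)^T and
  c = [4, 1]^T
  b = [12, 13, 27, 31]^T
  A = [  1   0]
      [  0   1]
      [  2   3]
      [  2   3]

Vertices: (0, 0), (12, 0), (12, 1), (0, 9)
(12, 1) with z = 49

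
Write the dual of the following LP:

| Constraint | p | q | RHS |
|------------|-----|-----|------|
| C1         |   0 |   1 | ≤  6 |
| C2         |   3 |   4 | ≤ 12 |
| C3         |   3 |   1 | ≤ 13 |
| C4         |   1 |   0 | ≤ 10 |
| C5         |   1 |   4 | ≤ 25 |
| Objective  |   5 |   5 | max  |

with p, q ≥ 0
Minimize: z = 6y1 + 12y2 + 13y3 + 10y4 + 25y5

Subject to:
  C1: -3y2 - 3y3 - y4 - y5 ≤ -5
  C2: -y1 - 4y2 - y3 - 4y5 ≤ -5
  y1, y2, y3, y4, y5 ≥ 0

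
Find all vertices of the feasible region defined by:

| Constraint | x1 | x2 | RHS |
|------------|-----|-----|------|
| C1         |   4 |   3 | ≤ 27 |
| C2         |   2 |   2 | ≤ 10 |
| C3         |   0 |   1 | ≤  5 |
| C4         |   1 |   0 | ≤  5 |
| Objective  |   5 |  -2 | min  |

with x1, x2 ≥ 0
Each vertex is the intersection of two constraint boundaries that also satisfies all remaining constraints:
  x1 = 0 and x2 = 0 → (0, 0)
  2x1 + 2x2 = 10 and x1 = 5 → (5, 0)
  2x1 + 2x2 = 10 and x2 = 5 → (0, 5)

Vertices: (0, 0), (5, 0), (0, 5)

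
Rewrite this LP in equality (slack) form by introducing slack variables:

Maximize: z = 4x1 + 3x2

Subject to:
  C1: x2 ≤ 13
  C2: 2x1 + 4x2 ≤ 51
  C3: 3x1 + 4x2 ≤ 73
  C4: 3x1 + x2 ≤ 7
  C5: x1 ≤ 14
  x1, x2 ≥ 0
max z = 4x1 + 3x2

s.t.
  x2 + s1 = 13
  2x1 + 4x2 + s2 = 51
  3x1 + 4x2 + s3 = 73
  3x1 + x2 + s4 = 7
  x1 + s5 = 14
  x1, x2, s1, s2, s3, s4, s5 ≥ 0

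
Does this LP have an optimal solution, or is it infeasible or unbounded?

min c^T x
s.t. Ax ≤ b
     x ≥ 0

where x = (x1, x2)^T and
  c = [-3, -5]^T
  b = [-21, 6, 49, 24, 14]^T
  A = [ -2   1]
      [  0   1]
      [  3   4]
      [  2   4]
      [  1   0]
The point (12, 0) satisfies every constraint, so the LP is feasible; the constraints give x1 ≤ 14 and x2 ≤ 6, which with x1, x2 ≥ 0 keep the feasible region inside a bounded box. A feasible, bounded LP attains a finite optimum at a vertex.

Evaluating z = -3x1 - 5x2 at each vertex:
  (10.5, 0): z = -31.5
  (12, 0): z = -36
  (10.8, 0.6): z = -35.4

Feasible with finite optimum z* = -36 at (12, 0).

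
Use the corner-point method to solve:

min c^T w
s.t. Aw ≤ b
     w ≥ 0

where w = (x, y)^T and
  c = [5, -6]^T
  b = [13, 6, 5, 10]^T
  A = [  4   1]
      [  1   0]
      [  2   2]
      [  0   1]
Each vertex is the intersection of two constraint boundaries that also satisfies all remaining constraints:
  x = 0 and y = 0 → (0, 0)
  2x + 2y = 5 and y = 0 → (2.5, 0)
  2x + 2y = 5 and x = 0 → (0, 2.5)

Evaluating z = 5x - 6y at each vertex:
  (0, 0): z = 0
  (2.5, 0): z = 12.5
  (0, 2.5): z = -15

The minimum is at (0, 2.5) with z = -15.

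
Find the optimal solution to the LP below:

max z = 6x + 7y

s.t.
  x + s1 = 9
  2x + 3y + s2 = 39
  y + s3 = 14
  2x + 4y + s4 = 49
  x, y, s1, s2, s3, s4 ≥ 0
Each vertex is the intersection of two constraint boundaries that also satisfies all remaining constraints:
  x = 0 and y = 0 → (0, 0)
  x = 9 and y = 0 → (9, 0)
  x = 9 and 2x + 3y = 39 → (9, 7)
  2x + 3y = 39 and 2x + 4y = 49 → (4.5, 10)
  2x + 4y = 49 and x = 0 → (0, 12.25)

Evaluating z = 6x + 7y at each vertex:
  (0, 0): z = 0
  (9, 0): z = 54
  (9, 7): z = 103
  (4.5, 10): z = 97
  (0, 12.25): z = 85.75

The maximum is at (9, 7) with z = 103.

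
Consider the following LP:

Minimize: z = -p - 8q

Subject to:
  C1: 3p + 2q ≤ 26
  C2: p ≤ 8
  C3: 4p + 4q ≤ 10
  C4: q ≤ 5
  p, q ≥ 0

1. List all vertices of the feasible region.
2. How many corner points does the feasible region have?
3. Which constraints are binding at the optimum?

1. (0, 0), (2.5, 0), (0, 2.5)
2. 3
3. C3, p ≥ 0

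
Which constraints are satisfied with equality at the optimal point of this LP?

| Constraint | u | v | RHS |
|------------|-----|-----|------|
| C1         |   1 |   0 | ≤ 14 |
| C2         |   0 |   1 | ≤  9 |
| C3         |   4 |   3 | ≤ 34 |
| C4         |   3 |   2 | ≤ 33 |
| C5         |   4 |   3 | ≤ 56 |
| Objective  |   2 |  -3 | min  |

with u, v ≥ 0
Optimal: u = 0, v = 9
Slack at optimum:
  C1: slack = 14
  C2: slack = 0 (binding)
  C3: slack = 7
  C4: slack = 15
  C5: slack = 29
  u ≥ 0: u = 0 (binding)
  v ≥ 0: v = 9
Binding constraints: C2, u ≥ 0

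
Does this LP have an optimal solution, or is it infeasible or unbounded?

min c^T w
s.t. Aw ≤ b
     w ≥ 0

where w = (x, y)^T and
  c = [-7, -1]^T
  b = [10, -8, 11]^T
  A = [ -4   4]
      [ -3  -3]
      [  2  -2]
Feasible point: (1, 2) satisfies every constraint, so the LP is feasible.
Direction d = (1, 1): for each constraint row a, a·d ≤ 0 —
  (-4)(1) + (4)(1) = 0 ≤ 0
  (-3)(1) + (-3)(1) = -6 ≤ 0
  (2)(1) + (-2)(1) = 0 ≤ 0
and d ≥ 0, so (1, 2) + t·d stays feasible for every t ≥ 0. Along this ray z = -7x - y changes by -8 per unit t, so z → −∞.

The LP is unbounded; z can be made arbitrarily small.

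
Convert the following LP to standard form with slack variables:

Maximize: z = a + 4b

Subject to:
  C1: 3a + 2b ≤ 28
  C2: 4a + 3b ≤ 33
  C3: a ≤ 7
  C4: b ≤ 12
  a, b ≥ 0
max z = a + 4b

s.t.
  3a + 2b + s1 = 28
  4a + 3b + s2 = 33
  a + s3 = 7
  b + s4 = 12
  a, b, s1, s2, s3, s4 ≥ 0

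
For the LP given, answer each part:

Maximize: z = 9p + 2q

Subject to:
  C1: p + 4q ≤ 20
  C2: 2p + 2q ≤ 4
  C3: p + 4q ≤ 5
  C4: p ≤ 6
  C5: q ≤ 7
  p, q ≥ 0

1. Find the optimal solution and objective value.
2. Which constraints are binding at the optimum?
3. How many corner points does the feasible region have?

1. p = 2, q = 0, z = 18
2. C2, q ≥ 0
3. 4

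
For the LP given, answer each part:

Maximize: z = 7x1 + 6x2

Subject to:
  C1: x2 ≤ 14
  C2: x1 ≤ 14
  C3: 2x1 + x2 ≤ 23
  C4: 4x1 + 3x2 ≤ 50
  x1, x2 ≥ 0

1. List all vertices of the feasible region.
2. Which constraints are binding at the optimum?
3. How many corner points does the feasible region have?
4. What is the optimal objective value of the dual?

1. (0, 0), (11.5, 0), (9.5, 4), (2, 14), (0, 14)
2. C1, C4
3. 5
4. 98 (by strong duality, equal to the primal optimum)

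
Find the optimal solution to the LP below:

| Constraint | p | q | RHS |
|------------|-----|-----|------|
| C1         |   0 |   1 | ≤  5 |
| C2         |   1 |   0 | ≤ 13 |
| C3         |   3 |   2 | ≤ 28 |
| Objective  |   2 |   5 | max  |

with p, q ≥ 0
Each vertex is the intersection of two constraint boundaries that also satisfies all remaining constraints:
  p = 0 and q = 0 → (0, 0)
  3p + 2q = 28 and q = 0 → (9.333, 0)
  q = 5 and 3p + 2q = 28 → (6, 5)
  q = 5 and p = 0 → (0, 5)

Evaluating z = 2p + 5q at each vertex:
  (0, 0): z = 0
  (9.333, 0): z = 18.67
  (6, 5): z = 37
  (0, 5): z = 25

The maximum is at (6, 5) with z = 37.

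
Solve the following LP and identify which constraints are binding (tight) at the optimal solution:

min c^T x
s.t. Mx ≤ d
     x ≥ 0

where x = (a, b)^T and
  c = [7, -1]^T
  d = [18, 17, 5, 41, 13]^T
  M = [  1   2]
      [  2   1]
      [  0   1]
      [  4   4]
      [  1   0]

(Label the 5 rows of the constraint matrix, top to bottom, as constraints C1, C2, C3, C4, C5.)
Optimal: a = 0, b = 5
Slack at optimum:
  C1: slack = 8
  C2: slack = 12
  C3: slack = 0 (binding)
  C4: slack = 21
  C5: slack = 13
  a ≥ 0: a = 0 (binding)
  b ≥ 0: b = 5
Binding constraints: C3, a ≥ 0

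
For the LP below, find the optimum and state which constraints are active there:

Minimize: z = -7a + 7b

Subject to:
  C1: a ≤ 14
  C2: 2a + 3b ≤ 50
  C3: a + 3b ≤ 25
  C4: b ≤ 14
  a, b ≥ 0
Optimal: a = 14, b = 0
Slack at optimum:
  C1: slack = 0 (binding)
  C2: slack = 22
  C3: slack = 11
  C4: slack = 14
  a ≥ 0: a = 14
  b ≥ 0: b = 0 (binding)
Binding constraints: C1, b ≥ 0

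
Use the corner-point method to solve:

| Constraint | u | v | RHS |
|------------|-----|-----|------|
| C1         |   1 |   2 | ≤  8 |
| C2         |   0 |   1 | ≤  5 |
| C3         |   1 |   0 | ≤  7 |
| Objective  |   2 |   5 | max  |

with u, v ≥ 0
u = 0, v = 4, z = 20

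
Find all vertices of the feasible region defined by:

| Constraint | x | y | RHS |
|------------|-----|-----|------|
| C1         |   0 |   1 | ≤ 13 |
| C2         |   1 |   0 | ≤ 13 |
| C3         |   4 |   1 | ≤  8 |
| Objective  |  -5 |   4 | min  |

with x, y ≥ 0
Each vertex is the intersection of two constraint boundaries that also satisfies all remaining constraints:
  x = 0 and y = 0 → (0, 0)
  4x + y = 8 and y = 0 → (2, 0)
  4x + y = 8 and x = 0 → (0, 8)

Vertices: (0, 0), (2, 0), (0, 8)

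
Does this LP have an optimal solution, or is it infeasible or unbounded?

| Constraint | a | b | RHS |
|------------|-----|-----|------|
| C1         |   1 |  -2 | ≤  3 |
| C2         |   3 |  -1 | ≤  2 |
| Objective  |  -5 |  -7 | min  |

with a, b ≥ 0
Feasible point: (0, 0) satisfies every constraint, so the LP is feasible.
Direction d = (0, 1): for each constraint row a, a·d ≤ 0 —
  (1)(0) + (-2)(1) = -2 ≤ 0
  (3)(0) + (-1)(1) = -1 ≤ 0
and d ≥ 0, so (0, 0) + t·d stays feasible for every t ≥ 0. Along this ray z = -5a - 7b changes by -7 per unit t, so z → −∞.

The LP is unbounded; z can be made arbitrarily small.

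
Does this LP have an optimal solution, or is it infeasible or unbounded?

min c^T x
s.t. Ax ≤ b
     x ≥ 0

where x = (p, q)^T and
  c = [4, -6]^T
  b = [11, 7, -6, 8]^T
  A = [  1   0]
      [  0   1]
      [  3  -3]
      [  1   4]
The point (0, 2) satisfies every constraint, so the LP is feasible; the constraints give p ≤ 11 and q ≤ 7, which with p, q ≥ 0 keep the feasible region inside a bounded box. A feasible, bounded LP attains a finite optimum at a vertex.

Evaluating z = 4p - 6q at each vertex:
  (0, 2): z = -12

Bounded optimum: z* = -12 at (0, 2).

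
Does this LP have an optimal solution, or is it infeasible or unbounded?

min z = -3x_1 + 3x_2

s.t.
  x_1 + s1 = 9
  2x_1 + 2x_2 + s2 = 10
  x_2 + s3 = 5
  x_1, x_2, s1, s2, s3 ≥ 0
The point (5, 0) satisfies every constraint, so the LP is feasible; the constraints give x_1 ≤ 9 and x_2 ≤ 5, which with x_1, x_2 ≥ 0 keep the feasible region inside a bounded box. A feasible, bounded LP attains a finite optimum at a vertex.

Feasible with finite optimum z* = -15 at (5, 0).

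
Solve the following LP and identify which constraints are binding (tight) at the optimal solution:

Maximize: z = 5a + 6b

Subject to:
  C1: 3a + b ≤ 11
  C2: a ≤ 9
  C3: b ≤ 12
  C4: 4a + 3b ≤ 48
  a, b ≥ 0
Optimal: a = 0, b = 11
Slack at optimum:
  C1: slack = 0 (binding)
  C2: slack = 9
  C3: slack = 1
  C4: slack = 15
  a ≥ 0: a = 0 (binding)
  b ≥ 0: b = 11
Binding constraints: C1, a ≥ 0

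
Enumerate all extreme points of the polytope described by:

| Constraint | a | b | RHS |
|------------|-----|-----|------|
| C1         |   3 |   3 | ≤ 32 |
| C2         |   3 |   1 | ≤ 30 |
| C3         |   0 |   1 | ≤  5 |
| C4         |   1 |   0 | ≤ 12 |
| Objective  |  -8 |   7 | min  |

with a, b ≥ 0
Each vertex is the intersection of two constraint boundaries that also satisfies all remaining constraints:
  a = 0 and b = 0 → (0, 0)
  3a + b = 30 and b = 0 → (10, 0)
  3a + 3b = 32 and 3a + b = 30 → (9.667, 1)
  3a + 3b = 32 and b = 5 → (5.667, 5)
  b = 5 and a = 0 → (0, 5)

Vertices: (0, 0), (10, 0), (9.667, 1), (5.667, 5), (0, 5)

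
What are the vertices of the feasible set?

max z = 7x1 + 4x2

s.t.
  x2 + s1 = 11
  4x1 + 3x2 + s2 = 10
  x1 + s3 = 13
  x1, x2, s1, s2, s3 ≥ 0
Each vertex is the intersection of two constraint boundaries that also satisfies all remaining constraints:
  x1 = 0 and x2 = 0 → (0, 0)
  4x1 + 3x2 = 10 and x2 = 0 → (2.5, 0)
  4x1 + 3x2 = 10 and x1 = 0 → (0, 3.333)

Vertices: (0, 0), (2.5, 0), (0, 3.333)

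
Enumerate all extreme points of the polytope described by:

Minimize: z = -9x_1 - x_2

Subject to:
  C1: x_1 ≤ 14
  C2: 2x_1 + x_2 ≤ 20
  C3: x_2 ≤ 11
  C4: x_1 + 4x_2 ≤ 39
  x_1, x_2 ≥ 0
Each vertex is the intersection of two constraint boundaries that also satisfies all remaining constraints:
  x_1 = 0 and x_2 = 0 → (0, 0)
  2x_1 + x_2 = 20 and x_2 = 0 → (10, 0)
  2x_1 + x_2 = 20 and x_1 + 4x_2 = 39 → (5.857, 8.286)
  x_1 + 4x_2 = 39 and x_1 = 0 → (0, 9.75)

Vertices: (0, 0), (10, 0), (5.857, 8.286), (0, 9.75)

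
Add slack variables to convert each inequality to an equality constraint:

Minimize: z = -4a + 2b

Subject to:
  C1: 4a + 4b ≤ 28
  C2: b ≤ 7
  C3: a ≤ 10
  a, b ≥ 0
min z = -4a + 2b

s.t.
  4a + 4b + s1 = 28
  b + s2 = 7
  a + s3 = 10
  a, b, s1, s2, s3 ≥ 0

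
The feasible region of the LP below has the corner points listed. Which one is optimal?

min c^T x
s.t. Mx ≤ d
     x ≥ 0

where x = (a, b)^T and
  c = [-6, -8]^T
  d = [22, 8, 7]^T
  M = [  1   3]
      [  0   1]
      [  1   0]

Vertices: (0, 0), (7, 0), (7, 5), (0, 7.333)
(7, 5) with z = -82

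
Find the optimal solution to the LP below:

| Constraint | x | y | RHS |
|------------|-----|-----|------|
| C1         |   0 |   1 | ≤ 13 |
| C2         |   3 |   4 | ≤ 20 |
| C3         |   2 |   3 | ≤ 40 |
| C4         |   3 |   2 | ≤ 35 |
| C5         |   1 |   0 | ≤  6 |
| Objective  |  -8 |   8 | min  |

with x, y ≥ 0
Each vertex is the intersection of two constraint boundaries that also satisfies all remaining constraints:
  x = 0 and y = 0 → (0, 0)
  x = 6 and y = 0 → (6, 0)
  3x + 4y = 20 and x = 6 → (6, 0.5)
  3x + 4y = 20 and x = 0 → (0, 5)

Evaluating z = -8x + 8y at each vertex:
  (0, 0): z = 0
  (6, 0): z = -48
  (6, 0.5): z = -44
  (0, 5): z = 40

The minimum is at (6, 0) with z = -48.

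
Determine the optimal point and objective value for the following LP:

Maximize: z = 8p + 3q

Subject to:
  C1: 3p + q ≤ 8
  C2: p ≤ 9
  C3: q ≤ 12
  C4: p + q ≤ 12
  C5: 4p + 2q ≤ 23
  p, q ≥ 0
p = 0, q = 8, z = 24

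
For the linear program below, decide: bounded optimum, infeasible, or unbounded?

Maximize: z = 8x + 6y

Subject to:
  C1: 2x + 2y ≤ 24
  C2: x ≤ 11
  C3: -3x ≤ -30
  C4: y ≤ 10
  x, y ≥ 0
The point (11, 1) satisfies every constraint, so the LP is feasible; the constraints give x ≤ 11 and y ≤ 10, which with x, y ≥ 0 keep the feasible region inside a bounded box. A feasible, bounded LP attains a finite optimum at a vertex.

Evaluating z = 8x + 6y at each vertex:
  (10, 0): z = 80
  (11, 0): z = 88
  (11, 1): z = 94
  (10, 2): z = 92

Feasible with finite optimum z* = 94 at (11, 1).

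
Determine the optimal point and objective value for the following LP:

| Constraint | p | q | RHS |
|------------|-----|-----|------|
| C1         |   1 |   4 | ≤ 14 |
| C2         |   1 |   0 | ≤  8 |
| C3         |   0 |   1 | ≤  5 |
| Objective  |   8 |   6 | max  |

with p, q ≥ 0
p = 8, q = 1.5, z = 73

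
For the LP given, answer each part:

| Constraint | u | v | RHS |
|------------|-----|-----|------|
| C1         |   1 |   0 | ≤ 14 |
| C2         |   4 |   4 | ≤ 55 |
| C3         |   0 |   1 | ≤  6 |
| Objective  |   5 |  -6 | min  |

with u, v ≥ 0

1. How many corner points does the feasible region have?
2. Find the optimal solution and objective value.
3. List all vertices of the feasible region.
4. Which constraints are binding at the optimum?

1. 4
2. u = 0, v = 6, z = -36
3. (0, 0), (13.75, 0), (7.75, 6), (0, 6)
4. C3, u ≥ 0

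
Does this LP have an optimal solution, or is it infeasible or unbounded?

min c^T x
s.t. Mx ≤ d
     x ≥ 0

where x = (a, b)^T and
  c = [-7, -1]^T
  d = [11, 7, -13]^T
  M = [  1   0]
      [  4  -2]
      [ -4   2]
One constraint requires 4a - 2b ≤ 7, while the constraint -4a + 2b ≤ -13 is equivalent to 4a - 2b ≥ 13. Together they would need 13 ≤ 4a - 2b ≤ 7, which is impossible since 13 > 7. No point satisfies all constraints.

The feasible region is empty; the LP is infeasible.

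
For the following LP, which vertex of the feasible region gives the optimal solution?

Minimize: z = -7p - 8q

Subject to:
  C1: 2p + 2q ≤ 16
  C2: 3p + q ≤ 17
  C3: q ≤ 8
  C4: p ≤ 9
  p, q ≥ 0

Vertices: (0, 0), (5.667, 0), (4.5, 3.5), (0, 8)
Evaluating z = -7p - 8q at each vertex:
  (0, 0): z = 0
  (5.667, 0): z = -39.67
  (4.5, 3.5): z = -59.5
  (0, 8): z = -64

The smallest value is z = -64, attained at (0, 8).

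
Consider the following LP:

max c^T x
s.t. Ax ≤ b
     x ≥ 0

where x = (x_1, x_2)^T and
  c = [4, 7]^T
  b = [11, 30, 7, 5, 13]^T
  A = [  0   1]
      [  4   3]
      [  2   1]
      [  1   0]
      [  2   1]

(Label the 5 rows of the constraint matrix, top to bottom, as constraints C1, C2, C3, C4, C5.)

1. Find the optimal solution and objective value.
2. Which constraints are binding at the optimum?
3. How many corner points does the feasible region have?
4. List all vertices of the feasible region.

1. x_1 = 0, x_2 = 7, z = 49
2. C3, x_1 ≥ 0
3. 3
4. (0, 0), (3.5, 0), (0, 7)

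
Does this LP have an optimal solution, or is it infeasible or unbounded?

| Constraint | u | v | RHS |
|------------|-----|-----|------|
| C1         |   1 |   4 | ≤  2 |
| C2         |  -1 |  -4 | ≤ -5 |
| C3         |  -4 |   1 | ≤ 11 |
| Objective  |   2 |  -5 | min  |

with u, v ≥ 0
C1 requires u + 4v ≤ 2, while C2 (-u - 4v ≤ -5) is equivalent to u + 4v ≥ 5. Together they would need 5 ≤ u + 4v ≤ 2, which is impossible since 5 > 2. No point satisfies all constraints.

Infeasible — the constraint set is empty.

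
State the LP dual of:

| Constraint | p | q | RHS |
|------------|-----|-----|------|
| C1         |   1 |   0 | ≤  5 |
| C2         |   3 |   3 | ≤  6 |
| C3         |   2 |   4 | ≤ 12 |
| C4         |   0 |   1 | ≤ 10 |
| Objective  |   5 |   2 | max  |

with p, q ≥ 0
Minimize: z = 5y1 + 6y2 + 12y3 + 10y4

Subject to:
  C1: -y1 - 3y2 - 2y3 ≤ -5
  C2: -3y2 - 4y3 - y4 ≤ -2
  y1, y2, y3, y4 ≥ 0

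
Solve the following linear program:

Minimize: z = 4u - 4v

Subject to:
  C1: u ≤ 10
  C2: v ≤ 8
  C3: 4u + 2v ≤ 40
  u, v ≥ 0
u = 0, v = 8, z = -32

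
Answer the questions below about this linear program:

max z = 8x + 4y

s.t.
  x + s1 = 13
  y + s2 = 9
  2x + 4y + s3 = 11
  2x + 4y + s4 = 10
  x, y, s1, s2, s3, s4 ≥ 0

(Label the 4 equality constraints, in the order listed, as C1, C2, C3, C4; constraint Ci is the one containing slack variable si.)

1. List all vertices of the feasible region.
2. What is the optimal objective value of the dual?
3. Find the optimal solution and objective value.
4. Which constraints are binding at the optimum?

1. (0, 0), (5, 0), (0, 2.5)
2. 40 (by strong duality, equal to the primal optimum)
3. x = 5, y = 0, z = 40
4. C4, y ≥ 0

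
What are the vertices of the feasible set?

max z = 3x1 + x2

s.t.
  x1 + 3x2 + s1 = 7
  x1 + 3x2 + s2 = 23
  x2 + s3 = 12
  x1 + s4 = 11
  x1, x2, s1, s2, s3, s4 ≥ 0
Each vertex is the intersection of two constraint boundaries that also satisfies all remaining constraints:
  x1 = 0 and x2 = 0 → (0, 0)
  x1 + 3x2 = 7 and x2 = 0 → (7, 0)
  x1 + 3x2 = 7 and x1 = 0 → (0, 2.333)

Vertices: (0, 0), (7, 0), (0, 2.333)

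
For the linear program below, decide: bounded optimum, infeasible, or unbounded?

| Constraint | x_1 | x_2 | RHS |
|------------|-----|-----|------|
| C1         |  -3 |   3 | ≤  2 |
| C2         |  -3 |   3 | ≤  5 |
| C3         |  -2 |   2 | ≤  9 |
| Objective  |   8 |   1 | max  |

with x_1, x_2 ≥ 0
Feasible point: (0, 0) satisfies every constraint, so the LP is feasible.
Direction d = (1, 0): for each constraint row a, a·d ≤ 0 —
  (-3)(1) + (3)(0) = -3 ≤ 0
  (-3)(1) + (3)(0) = -3 ≤ 0
  (-2)(1) + (2)(0) = -2 ≤ 0
and d ≥ 0, so (0, 0) + t·d stays feasible for every t ≥ 0. Along this ray z = 8x_1 + x_2 changes by 8 per unit t, so z → +∞.

Unbounded — the objective can increase without bound over the feasible region.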